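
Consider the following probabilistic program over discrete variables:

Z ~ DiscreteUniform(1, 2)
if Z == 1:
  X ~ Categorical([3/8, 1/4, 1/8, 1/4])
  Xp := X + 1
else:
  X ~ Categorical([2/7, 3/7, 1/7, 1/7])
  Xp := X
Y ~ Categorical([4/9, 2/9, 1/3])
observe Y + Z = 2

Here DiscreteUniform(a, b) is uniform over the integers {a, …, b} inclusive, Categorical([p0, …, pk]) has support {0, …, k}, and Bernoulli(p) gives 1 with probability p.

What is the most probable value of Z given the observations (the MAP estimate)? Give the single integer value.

Enumerate traces; 8 have nonzero weight after conditioning:
  (Z=1, X=0, Y=1) weight 1/24
  (Z=1, X=1, Y=1) weight 1/36
  (Z=1, X=2, Y=1) weight 1/72
  (Z=1, X=3, Y=1) weight 1/36
  (Z=2, X=0, Y=0) weight 4/63
  (Z=2, X=1, Y=0) weight 2/21
  (Z=2, X=2, Y=0) weight 2/63
  (Z=2, X=3, Y=0) weight 2/63
Group by Z:
  weight(Z=1) = 1/9
  weight(Z=2) = 2/9
Total weight = 1/9 + 2/9 = 1/3
P(Z=1 | obs) = 1/9 / 1/3 = 1/3
P(Z=2 | obs) = 2/9 / 1/3 = 2/3
argmax = 2

argmax_v P(Z = v | obs) = 2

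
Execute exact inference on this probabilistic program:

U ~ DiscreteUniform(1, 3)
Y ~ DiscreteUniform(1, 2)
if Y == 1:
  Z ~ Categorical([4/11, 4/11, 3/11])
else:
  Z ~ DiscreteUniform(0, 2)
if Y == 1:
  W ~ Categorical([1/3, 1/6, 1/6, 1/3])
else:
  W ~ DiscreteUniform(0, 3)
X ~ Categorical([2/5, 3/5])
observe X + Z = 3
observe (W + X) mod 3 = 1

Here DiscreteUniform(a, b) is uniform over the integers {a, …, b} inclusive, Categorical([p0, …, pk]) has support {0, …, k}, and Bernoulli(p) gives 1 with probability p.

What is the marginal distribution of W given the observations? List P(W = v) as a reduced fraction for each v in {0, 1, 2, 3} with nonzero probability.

P(W=0) = 1/2, P(W=3) = 1/2

Enumerate traces; 12 have nonzero weight after conditioning:
  (U=1, Y=1, Z=2, W=0, X=1) weight 1/110
  (U=1, Y=1, Z=2, W=3, X=1) weight 1/110
  (U=1, Y=2, Z=2, W=0, X=1) weight 1/120
  (U=1, Y=2, Z=2, W=3, X=1) weight 1/120
  (U=2, Y=1, Z=2, W=0, X=1) weight 1/110
  (U=2, Y=1, Z=2, W=3, X=1) weight 1/110
  (U=2, Y=2, Z=2, W=0, X=1) weight 1/120
  (U=2, Y=2, Z=2, W=3, X=1) weight 1/120
  … 4 more
Group by W:
  weight(W=0) = 23/440
  weight(W=3) = 23/440
Total weight = 23/440 + 23/440 = 23/220
P(W=0 | obs) = 23/440 / 23/220 = 1/2
P(W=3 | obs) = 23/440 / 23/220 = 1/2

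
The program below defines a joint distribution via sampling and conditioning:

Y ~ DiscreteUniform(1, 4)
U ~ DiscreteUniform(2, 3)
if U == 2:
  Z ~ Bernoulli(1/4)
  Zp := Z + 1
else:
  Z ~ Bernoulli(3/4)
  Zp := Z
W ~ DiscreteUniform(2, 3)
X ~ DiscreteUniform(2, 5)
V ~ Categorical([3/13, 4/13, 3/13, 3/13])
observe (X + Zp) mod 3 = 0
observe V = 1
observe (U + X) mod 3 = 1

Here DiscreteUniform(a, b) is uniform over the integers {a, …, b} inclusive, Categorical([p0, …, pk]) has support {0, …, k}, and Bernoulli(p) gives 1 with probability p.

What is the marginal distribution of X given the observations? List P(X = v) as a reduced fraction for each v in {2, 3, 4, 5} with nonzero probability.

Enumerate traces; 16 have nonzero weight after conditioning:
  (Y=1, U=2, Z=0, W=2, X=2, V=1) weight 3/832
  (Y=1, U=2, Z=0, W=2, X=5, V=1) weight 3/832
  (Y=1, U=2, Z=0, W=3, X=2, V=1) weight 3/832
  (Y=1, U=2, Z=0, W=3, X=5, V=1) weight 3/832
  (Y=2, U=2, Z=0, W=2, X=2, V=1) weight 3/832
  (Y=2, U=2, Z=0, W=2, X=5, V=1) weight 3/832
  (Y=2, U=2, Z=0, W=3, X=2, V=1) weight 3/832
  (Y=2, U=2, Z=0, W=3, X=5, V=1) weight 3/832
  … 8 more
Group by X:
  weight(X=2) = 3/104
  weight(X=5) = 3/104
Total weight = 3/104 + 3/104 = 3/52
P(X=2 | obs) = 3/104 / 3/52 = 1/2
P(X=5 | obs) = 3/104 / 3/52 = 1/2

P(X=2) = 1/2, P(X=5) = 1/2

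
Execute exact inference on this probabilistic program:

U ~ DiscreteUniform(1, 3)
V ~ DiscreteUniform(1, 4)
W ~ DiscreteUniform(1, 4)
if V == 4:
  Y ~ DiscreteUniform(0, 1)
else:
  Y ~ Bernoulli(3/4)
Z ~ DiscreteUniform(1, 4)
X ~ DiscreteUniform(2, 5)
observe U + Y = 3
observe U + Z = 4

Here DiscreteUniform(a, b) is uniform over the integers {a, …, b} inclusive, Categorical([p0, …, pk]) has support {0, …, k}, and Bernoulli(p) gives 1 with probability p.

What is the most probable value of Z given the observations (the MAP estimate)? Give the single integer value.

argmax_v P(Z = v | obs) = 2

Enumerate traces; 128 have nonzero weight after conditioning:
  (U=2, V=1, W=1, Y=1, Z=2, X=2) weight 1/1024
  (U=2, V=1, W=1, Y=1, Z=2, X=3) weight 1/1024
  (U=2, V=1, W=1, Y=1, Z=2, X=4) weight 1/1024
  (U=2, V=1, W=1, Y=1, Z=2, X=5) weight 1/1024
  (U=2, V=1, W=2, Y=1, Z=2, X=2) weight 1/1024
  (U=2, V=1, W=2, Y=1, Z=2, X=3) weight 1/1024
  (U=2, V=1, W=2, Y=1, Z=2, X=4) weight 1/1024
  (U=2, V=1, W=2, Y=1, Z=2, X=5) weight 1/1024
  (U=3, V=1, W=1, Y=0, Z=1, X=2) weight 1/3072
  … 119 more
Group by Z:
  weight(Z=1) = 5/192
  weight(Z=2) = 11/192
Total weight = 5/192 + 11/192 = 1/12
P(Z=1 | obs) = 5/192 / 1/12 = 5/16
P(Z=2 | obs) = 11/192 / 1/12 = 11/16
argmax = 2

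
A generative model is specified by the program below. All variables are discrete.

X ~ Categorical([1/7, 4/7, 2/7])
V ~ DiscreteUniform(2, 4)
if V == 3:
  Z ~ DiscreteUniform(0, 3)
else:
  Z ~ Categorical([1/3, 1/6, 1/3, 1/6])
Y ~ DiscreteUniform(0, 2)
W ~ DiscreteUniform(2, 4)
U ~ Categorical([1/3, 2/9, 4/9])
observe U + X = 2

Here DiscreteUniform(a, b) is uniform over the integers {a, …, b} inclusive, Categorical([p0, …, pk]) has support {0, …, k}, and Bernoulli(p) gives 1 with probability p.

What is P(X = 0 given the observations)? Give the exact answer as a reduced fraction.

Enumerate traces; 324 have nonzero weight after conditioning:
  (X=0, V=2, Z=0, Y=0, W=2, U=2) weight 4/5103
  (X=0, V=2, Z=0, Y=0, W=3, U=2) weight 4/5103
  (X=0, V=2, Z=0, Y=0, W=4, U=2) weight 4/5103
  (X=0, V=2, Z=0, Y=1, W=2, U=2) weight 4/5103
  (X=0, V=2, Z=0, Y=1, W=3, U=2) weight 4/5103
  (X=0, V=2, Z=0, Y=1, W=4, U=2) weight 4/5103
  (X=0, V=2, Z=0, Y=2, W=2, U=2) weight 4/5103
  (X=0, V=2, Z=0, Y=2, W=3, U=2) weight 4/5103
  (X=1, V=2, Z=0, Y=0, W=2, U=1) weight 8/5103
  (X=2, V=2, Z=0, Y=0, W=2, U=0) weight 2/1701
  … 314 more
Group by X:
  weight(X=0) = 4/63
  weight(X=1) = 8/63
  weight(X=2) = 2/21
Total weight = 4/63 + 8/63 + 2/21 = 2/7
P(X=0 | obs) = 4/63 / 2/7 = 2/9
P(X=1 | obs) = 8/63 / 2/7 = 4/9
P(X=2 | obs) = 2/21 / 2/7 = 1/3

P(X = 0 | obs) = 2/9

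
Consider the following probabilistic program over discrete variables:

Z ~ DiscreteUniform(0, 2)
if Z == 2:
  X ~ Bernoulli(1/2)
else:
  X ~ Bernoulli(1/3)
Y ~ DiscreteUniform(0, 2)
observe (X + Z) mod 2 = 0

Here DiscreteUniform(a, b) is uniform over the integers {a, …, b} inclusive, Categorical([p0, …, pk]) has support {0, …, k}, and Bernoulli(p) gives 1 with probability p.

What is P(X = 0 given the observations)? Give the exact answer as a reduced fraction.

P(X = 0 | obs) = 7/9

Enumerate traces; 9 have nonzero weight after conditioning:
  (Z=0, X=0, Y=0) weight 2/27
  (Z=0, X=0, Y=1) weight 2/27
  (Z=0, X=0, Y=2) weight 2/27
  (Z=1, X=1, Y=0) weight 1/27
  (Z=1, X=1, Y=1) weight 1/27
  (Z=1, X=1, Y=2) weight 1/27
  (Z=2, X=0, Y=0) weight 1/18
  (Z=2, X=0, Y=1) weight 1/18
  … 1 more
Group by X:
  weight(X=0) = 7/18
  weight(X=1) = 1/9
Total weight = 7/18 + 1/9 = 1/2
P(X=0 | obs) = 7/18 / 1/2 = 7/9
P(X=1 | obs) = 1/9 / 1/2 = 2/9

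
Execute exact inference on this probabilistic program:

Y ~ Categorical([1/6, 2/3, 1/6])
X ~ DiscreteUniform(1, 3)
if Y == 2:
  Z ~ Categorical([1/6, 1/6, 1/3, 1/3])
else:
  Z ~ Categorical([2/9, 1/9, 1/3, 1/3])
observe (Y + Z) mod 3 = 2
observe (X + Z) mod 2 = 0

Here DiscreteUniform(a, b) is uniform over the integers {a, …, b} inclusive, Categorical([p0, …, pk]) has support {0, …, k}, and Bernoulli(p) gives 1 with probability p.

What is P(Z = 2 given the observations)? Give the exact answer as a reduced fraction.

P(Z = 2 | obs) = 6/37

Enumerate traces; 6 have nonzero weight after conditioning:
  (Y=0, X=2, Z=2) weight 1/54
  (Y=1, X=1, Z=1) weight 2/81
  (Y=1, X=3, Z=1) weight 2/81
  (Y=2, X=1, Z=3) weight 1/54
  (Y=2, X=2, Z=0) weight 1/108
  (Y=2, X=3, Z=3) weight 1/54
Group by Z:
  weight(Z=0) = 1/108
  weight(Z=1) = 4/81
  weight(Z=2) = 1/54
  weight(Z=3) = 1/27
Total weight = 1/108 + 4/81 + 1/54 + 1/27 = 37/324
P(Z=0 | obs) = 1/108 / 37/324 = 3/37
P(Z=1 | obs) = 4/81 / 37/324 = 16/37
P(Z=2 | obs) = 1/54 / 37/324 = 6/37
P(Z=3 | obs) = 1/27 / 37/324 = 12/37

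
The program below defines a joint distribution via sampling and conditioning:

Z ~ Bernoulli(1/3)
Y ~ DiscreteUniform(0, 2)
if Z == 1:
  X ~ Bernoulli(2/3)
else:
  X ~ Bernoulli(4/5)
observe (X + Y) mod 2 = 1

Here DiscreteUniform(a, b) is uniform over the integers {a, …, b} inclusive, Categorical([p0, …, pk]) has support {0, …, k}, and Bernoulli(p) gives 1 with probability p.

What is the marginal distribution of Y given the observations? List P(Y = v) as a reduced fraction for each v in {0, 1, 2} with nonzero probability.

P(Y=0) = 34/79, P(Y=1) = 11/79, P(Y=2) = 34/79

Enumerate traces; 6 have nonzero weight after conditioning:
  (Z=0, Y=0, X=1) weight 8/45
  (Z=0, Y=1, X=0) weight 2/45
  (Z=0, Y=2, X=1) weight 8/45
  (Z=1, Y=0, X=1) weight 2/27
  (Z=1, Y=1, X=0) weight 1/27
  (Z=1, Y=2, X=1) weight 2/27
Group by Y:
  weight(Y=0) = 34/135
  weight(Y=1) = 11/135
  weight(Y=2) = 34/135
Total weight = 34/135 + 11/135 + 34/135 = 79/135
P(Y=0 | obs) = 34/135 / 79/135 = 34/79
P(Y=1 | obs) = 11/135 / 79/135 = 11/79
P(Y=2 | obs) = 34/135 / 79/135 = 34/79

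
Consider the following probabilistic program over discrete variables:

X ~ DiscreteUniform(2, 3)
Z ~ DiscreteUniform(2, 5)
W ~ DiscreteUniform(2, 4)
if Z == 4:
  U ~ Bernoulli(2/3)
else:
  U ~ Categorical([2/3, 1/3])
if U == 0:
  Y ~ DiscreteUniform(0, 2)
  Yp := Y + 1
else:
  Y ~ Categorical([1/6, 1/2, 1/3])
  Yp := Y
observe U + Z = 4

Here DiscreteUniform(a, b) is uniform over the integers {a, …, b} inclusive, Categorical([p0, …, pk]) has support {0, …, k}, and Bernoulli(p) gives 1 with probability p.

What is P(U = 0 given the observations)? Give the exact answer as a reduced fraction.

P(U = 0 | obs) = 1/2

Enumerate traces; 36 have nonzero weight after conditioning:
  (X=2, Z=3, W=2, U=1, Y=0) weight 1/432
  (X=2, Z=3, W=2, U=1, Y=1) weight 1/144
  (X=2, Z=3, W=2, U=1, Y=2) weight 1/216
  (X=2, Z=3, W=3, U=1, Y=0) weight 1/432
  (X=2, Z=3, W=3, U=1, Y=1) weight 1/144
  (X=2, Z=3, W=3, U=1, Y=2) weight 1/216
  (X=2, Z=3, W=4, U=1, Y=0) weight 1/432
  (X=2, Z=3, W=4, U=1, Y=1) weight 1/144
  (X=2, Z=4, W=2, U=0, Y=0) weight 1/216
  … 27 more
Group by U:
  weight(U=0) = 1/12
  weight(U=1) = 1/12
Total weight = 1/12 + 1/12 = 1/6
P(U=0 | obs) = 1/12 / 1/6 = 1/2
P(U=1 | obs) = 1/12 / 1/6 = 1/2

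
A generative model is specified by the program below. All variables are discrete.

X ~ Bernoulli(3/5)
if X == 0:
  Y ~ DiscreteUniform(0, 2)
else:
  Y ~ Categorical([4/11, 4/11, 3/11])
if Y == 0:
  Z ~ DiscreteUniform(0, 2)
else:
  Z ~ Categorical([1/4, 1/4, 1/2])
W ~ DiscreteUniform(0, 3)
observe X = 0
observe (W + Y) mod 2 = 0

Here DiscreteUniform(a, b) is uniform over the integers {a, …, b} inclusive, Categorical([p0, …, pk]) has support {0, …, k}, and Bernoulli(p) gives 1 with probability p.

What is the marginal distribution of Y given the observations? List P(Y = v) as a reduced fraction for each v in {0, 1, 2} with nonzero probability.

P(Y=0) = 1/3, P(Y=1) = 1/3, P(Y=2) = 1/3

Enumerate traces; 18 have nonzero weight after conditioning:
  (X=0, Y=0, Z=0, W=0) weight 1/90
  (X=0, Y=0, Z=0, W=2) weight 1/90
  (X=0, Y=0, Z=1, W=0) weight 1/90
  (X=0, Y=0, Z=1, W=2) weight 1/90
  (X=0, Y=0, Z=2, W=0) weight 1/90
  (X=0, Y=0, Z=2, W=2) weight 1/90
  (X=0, Y=1, Z=0, W=1) weight 1/120
  (X=0, Y=1, Z=0, W=3) weight 1/120
  (X=0, Y=2, Z=0, W=0) weight 1/120
  … 9 more
Group by Y:
  weight(Y=0) = 1/15
  weight(Y=1) = 1/15
  weight(Y=2) = 1/15
Total weight = 1/15 + 1/15 + 1/15 = 1/5
P(Y=0 | obs) = 1/15 / 1/5 = 1/3
P(Y=1 | obs) = 1/15 / 1/5 = 1/3
P(Y=2 | obs) = 1/15 / 1/5 = 1/3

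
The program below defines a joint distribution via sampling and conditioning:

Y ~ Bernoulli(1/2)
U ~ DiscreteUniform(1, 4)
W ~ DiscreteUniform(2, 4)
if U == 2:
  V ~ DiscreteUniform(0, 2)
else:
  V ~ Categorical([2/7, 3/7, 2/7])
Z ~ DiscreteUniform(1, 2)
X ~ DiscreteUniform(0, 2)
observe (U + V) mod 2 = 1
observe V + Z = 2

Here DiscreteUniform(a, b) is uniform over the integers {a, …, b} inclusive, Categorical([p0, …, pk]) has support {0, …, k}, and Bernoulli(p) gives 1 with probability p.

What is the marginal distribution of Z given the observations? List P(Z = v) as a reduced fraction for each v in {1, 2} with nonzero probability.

P(Z=1) = 4/7, P(Z=2) = 3/7

Enumerate traces; 72 have nonzero weight after conditioning:
  (Y=0, U=1, W=2, V=0, Z=2, X=0) weight 1/504
  (Y=0, U=1, W=2, V=0, Z=2, X=1) weight 1/504
  (Y=0, U=1, W=2, V=0, Z=2, X=2) weight 1/504
  (Y=0, U=1, W=3, V=0, Z=2, X=0) weight 1/504
  (Y=0, U=1, W=3, V=0, Z=2, X=1) weight 1/504
  (Y=0, U=1, W=3, V=0, Z=2, X=2) weight 1/504
  (Y=0, U=1, W=4, V=0, Z=2, X=0) weight 1/504
  (Y=0, U=1, W=4, V=0, Z=2, X=1) weight 1/504
  (Y=0, U=2, W=2, V=1, Z=1, X=0) weight 1/432
  … 63 more
Group by Z:
  weight(Z=1) = 2/21
  weight(Z=2) = 1/14
Total weight = 2/21 + 1/14 = 1/6
P(Z=1 | obs) = 2/21 / 1/6 = 4/7
P(Z=2 | obs) = 1/14 / 1/6 = 3/7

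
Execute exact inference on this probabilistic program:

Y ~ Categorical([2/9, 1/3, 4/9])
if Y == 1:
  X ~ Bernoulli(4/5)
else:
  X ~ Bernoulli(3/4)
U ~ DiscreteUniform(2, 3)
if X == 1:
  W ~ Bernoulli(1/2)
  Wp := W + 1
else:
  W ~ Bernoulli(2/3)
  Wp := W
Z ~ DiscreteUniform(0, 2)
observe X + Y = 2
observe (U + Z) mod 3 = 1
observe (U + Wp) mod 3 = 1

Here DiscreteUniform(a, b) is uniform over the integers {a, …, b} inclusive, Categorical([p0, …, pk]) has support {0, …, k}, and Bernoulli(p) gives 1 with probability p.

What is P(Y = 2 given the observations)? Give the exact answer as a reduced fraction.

Enumerate traces; 3 have nonzero weight after conditioning:
  (Y=1, X=1, U=2, W=1, Z=2) weight 1/45
  (Y=1, X=1, U=3, W=0, Z=1) weight 1/45
  (Y=2, X=0, U=3, W=1, Z=1) weight 1/81
Group by Y:
  weight(Y=1) = 2/45
  weight(Y=2) = 1/81
Total weight = 2/45 + 1/81 = 23/405
P(Y=1 | obs) = 2/45 / 23/405 = 18/23
P(Y=2 | obs) = 1/81 / 23/405 = 5/23

P(Y = 2 | obs) = 5/23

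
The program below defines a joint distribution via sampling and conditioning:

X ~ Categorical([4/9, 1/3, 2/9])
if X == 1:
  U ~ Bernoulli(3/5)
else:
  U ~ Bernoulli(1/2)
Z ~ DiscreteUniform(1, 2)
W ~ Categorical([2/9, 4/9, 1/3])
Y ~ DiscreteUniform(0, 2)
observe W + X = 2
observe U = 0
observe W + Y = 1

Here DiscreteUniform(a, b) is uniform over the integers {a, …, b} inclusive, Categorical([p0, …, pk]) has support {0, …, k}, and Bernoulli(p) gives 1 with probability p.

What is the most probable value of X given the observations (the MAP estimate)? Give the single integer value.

Enumerate traces; 4 have nonzero weight after conditioning:
  (X=1, U=0, Z=1, W=1, Y=0) weight 4/405
  (X=1, U=0, Z=2, W=1, Y=0) weight 4/405
  (X=2, U=0, Z=1, W=0, Y=1) weight 1/243
  (X=2, U=0, Z=2, W=0, Y=1) weight 1/243
Group by X:
  weight(X=1) = 8/405
  weight(X=2) = 2/243
Total weight = 8/405 + 2/243 = 34/1215
P(X=1 | obs) = 8/405 / 34/1215 = 12/17
P(X=2 | obs) = 2/243 / 34/1215 = 5/17
argmax = 1

argmax_v P(X = v | obs) = 1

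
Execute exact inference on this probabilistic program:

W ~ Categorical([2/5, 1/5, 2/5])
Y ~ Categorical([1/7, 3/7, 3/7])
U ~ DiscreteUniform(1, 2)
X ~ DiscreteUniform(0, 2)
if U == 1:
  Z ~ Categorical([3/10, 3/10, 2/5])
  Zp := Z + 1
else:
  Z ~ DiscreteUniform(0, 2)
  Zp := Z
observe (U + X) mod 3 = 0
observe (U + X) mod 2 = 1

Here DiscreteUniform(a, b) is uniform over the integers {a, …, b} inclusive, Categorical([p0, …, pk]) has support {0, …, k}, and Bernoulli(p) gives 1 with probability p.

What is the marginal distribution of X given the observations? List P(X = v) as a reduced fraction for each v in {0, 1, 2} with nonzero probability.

Enumerate traces; 54 have nonzero weight after conditioning:
  (W=0, Y=0, U=1, X=2, Z=0) weight 1/350
  (W=0, Y=0, U=1, X=2, Z=1) weight 1/350
  (W=0, Y=0, U=1, X=2, Z=2) weight 2/525
  (W=0, Y=0, U=2, X=1, Z=0) weight 1/315
  (W=0, Y=0, U=2, X=1, Z=1) weight 1/315
  (W=0, Y=0, U=2, X=1, Z=2) weight 1/315
  (W=0, Y=1, U=1, X=2, Z=0) weight 3/350
  (W=0, Y=1, U=1, X=2, Z=1) weight 3/350
  … 46 more
Group by X:
  weight(X=1) = 1/6
  weight(X=2) = 1/6
Total weight = 1/6 + 1/6 = 1/3
P(X=1 | obs) = 1/6 / 1/3 = 1/2
P(X=2 | obs) = 1/6 / 1/3 = 1/2

P(X=1) = 1/2, P(X=2) = 1/2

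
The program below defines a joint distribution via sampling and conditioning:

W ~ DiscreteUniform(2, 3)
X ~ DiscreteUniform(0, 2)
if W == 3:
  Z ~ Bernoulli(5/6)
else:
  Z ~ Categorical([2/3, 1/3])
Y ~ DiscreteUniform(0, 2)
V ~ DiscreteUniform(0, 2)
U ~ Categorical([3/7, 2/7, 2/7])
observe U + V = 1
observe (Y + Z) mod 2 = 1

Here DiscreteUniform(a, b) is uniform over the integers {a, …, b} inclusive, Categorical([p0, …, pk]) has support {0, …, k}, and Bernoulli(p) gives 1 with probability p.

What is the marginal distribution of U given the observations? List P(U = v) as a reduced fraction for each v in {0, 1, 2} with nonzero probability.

Enumerate traces; 36 have nonzero weight after conditioning:
  (W=2, X=0, Z=0, Y=1, V=0, U=1) weight 2/567
  (W=2, X=0, Z=0, Y=1, V=1, U=0) weight 1/189
  (W=2, X=0, Z=1, Y=0, V=0, U=1) weight 1/567
  (W=2, X=0, Z=1, Y=0, V=1, U=0) weight 1/378
  (W=2, X=0, Z=1, Y=2, V=0, U=1) weight 1/567
  (W=2, X=0, Z=1, Y=2, V=1, U=0) weight 1/378
  (W=2, X=1, Z=0, Y=1, V=0, U=1) weight 2/567
  (W=2, X=1, Z=0, Y=1, V=1, U=0) weight 1/189
  … 28 more
Group by U:
  weight(U=0) = 19/252
  weight(U=1) = 19/378
Total weight = 19/252 + 19/378 = 95/756
P(U=0 | obs) = 19/252 / 95/756 = 3/5
P(U=1 | obs) = 19/378 / 95/756 = 2/5

P(U=0) = 3/5, P(U=1) = 2/5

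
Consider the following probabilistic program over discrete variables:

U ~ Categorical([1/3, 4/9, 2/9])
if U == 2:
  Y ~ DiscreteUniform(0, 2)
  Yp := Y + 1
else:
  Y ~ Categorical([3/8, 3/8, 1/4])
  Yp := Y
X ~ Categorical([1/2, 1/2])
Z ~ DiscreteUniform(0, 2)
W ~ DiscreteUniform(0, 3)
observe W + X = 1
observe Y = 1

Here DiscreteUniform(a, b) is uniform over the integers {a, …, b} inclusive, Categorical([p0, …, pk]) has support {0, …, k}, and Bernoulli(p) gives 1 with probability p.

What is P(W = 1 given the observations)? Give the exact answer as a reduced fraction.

P(W = 1 | obs) = 1/2

Enumerate traces; 18 have nonzero weight after conditioning:
  (U=0, Y=1, X=0, Z=0, W=1) weight 1/192
  (U=0, Y=1, X=0, Z=1, W=1) weight 1/192
  (U=0, Y=1, X=0, Z=2, W=1) weight 1/192
  (U=0, Y=1, X=1, Z=0, W=0) weight 1/192
  (U=0, Y=1, X=1, Z=1, W=0) weight 1/192
  (U=0, Y=1, X=1, Z=2, W=0) weight 1/192
  (U=1, Y=1, X=0, Z=0, W=1) weight 1/144
  (U=1, Y=1, X=0, Z=1, W=1) weight 1/144
  … 10 more
Group by W:
  weight(W=0) = 79/1728
  weight(W=1) = 79/1728
Total weight = 79/1728 + 79/1728 = 79/864
P(W=0 | obs) = 79/1728 / 79/864 = 1/2
P(W=1 | obs) = 79/1728 / 79/864 = 1/2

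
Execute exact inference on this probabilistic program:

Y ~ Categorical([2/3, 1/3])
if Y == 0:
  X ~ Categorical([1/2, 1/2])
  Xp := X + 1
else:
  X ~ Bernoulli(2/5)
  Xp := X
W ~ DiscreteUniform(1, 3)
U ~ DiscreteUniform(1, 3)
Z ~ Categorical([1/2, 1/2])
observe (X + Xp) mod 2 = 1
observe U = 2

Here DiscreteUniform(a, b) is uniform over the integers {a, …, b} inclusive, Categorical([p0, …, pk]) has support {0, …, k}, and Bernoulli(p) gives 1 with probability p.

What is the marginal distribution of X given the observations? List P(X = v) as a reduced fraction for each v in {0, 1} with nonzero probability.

Enumerate traces; 12 have nonzero weight after conditioning:
  (Y=0, X=0, W=1, U=2, Z=0) weight 1/54
  (Y=0, X=0, W=1, U=2, Z=1) weight 1/54
  (Y=0, X=0, W=2, U=2, Z=0) weight 1/54
  (Y=0, X=0, W=2, U=2, Z=1) weight 1/54
  (Y=0, X=0, W=3, U=2, Z=0) weight 1/54
  (Y=0, X=0, W=3, U=2, Z=1) weight 1/54
  (Y=0, X=1, W=1, U=2, Z=0) weight 1/54
  (Y=0, X=1, W=1, U=2, Z=1) weight 1/54
  … 4 more
Group by X:
  weight(X=0) = 1/9
  weight(X=1) = 1/9
Total weight = 1/9 + 1/9 = 2/9
P(X=0 | obs) = 1/9 / 2/9 = 1/2
P(X=1 | obs) = 1/9 / 2/9 = 1/2

P(X=0) = 1/2, P(X=1) = 1/2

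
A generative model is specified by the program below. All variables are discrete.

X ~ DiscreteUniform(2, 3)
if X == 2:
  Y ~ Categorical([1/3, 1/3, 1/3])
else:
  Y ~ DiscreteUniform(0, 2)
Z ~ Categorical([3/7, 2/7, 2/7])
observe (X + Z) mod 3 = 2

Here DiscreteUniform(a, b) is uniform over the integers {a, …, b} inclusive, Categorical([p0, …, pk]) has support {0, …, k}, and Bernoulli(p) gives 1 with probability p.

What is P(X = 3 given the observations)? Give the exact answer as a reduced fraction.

P(X = 3 | obs) = 2/5

Enumerate traces; 6 have nonzero weight after conditioning:
  (X=2, Y=0, Z=0) weight 1/14
  (X=2, Y=1, Z=0) weight 1/14
  (X=2, Y=2, Z=0) weight 1/14
  (X=3, Y=0, Z=2) weight 1/21
  (X=3, Y=1, Z=2) weight 1/21
  (X=3, Y=2, Z=2) weight 1/21
Group by X:
  weight(X=2) = 3/14
  weight(X=3) = 1/7
Total weight = 3/14 + 1/7 = 5/14
P(X=2 | obs) = 3/14 / 5/14 = 3/5
P(X=3 | obs) = 1/7 / 5/14 = 2/5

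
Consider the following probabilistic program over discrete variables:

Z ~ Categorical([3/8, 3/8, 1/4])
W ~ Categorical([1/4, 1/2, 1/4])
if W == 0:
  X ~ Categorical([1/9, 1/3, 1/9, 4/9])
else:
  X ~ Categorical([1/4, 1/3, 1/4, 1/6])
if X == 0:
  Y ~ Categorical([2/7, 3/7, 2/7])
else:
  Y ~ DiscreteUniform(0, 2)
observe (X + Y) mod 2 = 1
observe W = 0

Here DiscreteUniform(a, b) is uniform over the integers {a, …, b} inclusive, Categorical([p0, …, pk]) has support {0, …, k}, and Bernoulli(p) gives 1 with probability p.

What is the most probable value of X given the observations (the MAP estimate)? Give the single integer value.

Enumerate traces; 18 have nonzero weight after conditioning:
  (Z=0, W=0, X=0, Y=1) weight 1/224
  (Z=0, W=0, X=1, Y=0) weight 1/96
  (Z=0, W=0, X=1, Y=2) weight 1/96
  (Z=0, W=0, X=2, Y=1) weight 1/288
  (Z=0, W=0, X=3, Y=0) weight 1/72
  (Z=0, W=0, X=3, Y=2) weight 1/72
  (Z=1, W=0, X=0, Y=1) weight 1/224
  (Z=1, W=0, X=1, Y=0) weight 1/96
  … 10 more
Group by X:
  weight(X=0) = 1/84
  weight(X=1) = 1/18
  weight(X=2) = 1/108
  weight(X=3) = 2/27
Total weight = 1/84 + 1/18 + 1/108 + 2/27 = 19/126
P(X=0 | obs) = 1/84 / 19/126 = 3/38
P(X=1 | obs) = 1/18 / 19/126 = 7/19
P(X=2 | obs) = 1/108 / 19/126 = 7/114
P(X=3 | obs) = 2/27 / 19/126 = 28/57
argmax = 3

argmax_v P(X = v | obs) = 3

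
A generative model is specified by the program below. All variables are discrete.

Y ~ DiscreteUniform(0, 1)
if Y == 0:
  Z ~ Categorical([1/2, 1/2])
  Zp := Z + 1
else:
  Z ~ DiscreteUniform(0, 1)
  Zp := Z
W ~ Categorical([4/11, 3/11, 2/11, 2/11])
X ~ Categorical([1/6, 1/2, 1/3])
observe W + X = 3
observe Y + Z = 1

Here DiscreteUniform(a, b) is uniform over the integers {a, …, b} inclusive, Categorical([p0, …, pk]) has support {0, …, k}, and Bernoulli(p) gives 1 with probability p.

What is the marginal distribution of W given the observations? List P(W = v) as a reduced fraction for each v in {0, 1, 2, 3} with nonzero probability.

Enumerate traces; 6 have nonzero weight after conditioning:
  (Y=0, Z=1, W=1, X=2) weight 1/44
  (Y=0, Z=1, W=2, X=1) weight 1/44
  (Y=0, Z=1, W=3, X=0) weight 1/132
  (Y=1, Z=0, W=1, X=2) weight 1/44
  (Y=1, Z=0, W=2, X=1) weight 1/44
  (Y=1, Z=0, W=3, X=0) weight 1/132
Group by W:
  weight(W=1) = 1/22
  weight(W=2) = 1/22
  weight(W=3) = 1/66
Total weight = 1/22 + 1/22 + 1/66 = 7/66
P(W=1 | obs) = 1/22 / 7/66 = 3/7
P(W=2 | obs) = 1/22 / 7/66 = 3/7
P(W=3 | obs) = 1/66 / 7/66 = 1/7

P(W=1) = 3/7, P(W=2) = 3/7, P(W=3) = 1/7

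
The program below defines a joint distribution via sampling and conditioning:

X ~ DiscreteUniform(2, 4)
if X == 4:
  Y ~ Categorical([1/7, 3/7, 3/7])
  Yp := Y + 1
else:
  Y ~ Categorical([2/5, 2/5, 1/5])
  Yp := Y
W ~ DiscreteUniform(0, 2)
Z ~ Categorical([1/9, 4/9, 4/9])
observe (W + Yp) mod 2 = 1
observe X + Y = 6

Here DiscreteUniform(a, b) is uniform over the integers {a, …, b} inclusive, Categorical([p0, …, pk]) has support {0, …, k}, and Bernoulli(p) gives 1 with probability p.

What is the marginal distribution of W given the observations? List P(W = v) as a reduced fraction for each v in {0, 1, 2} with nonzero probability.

Enumerate traces; 6 have nonzero weight after conditioning:
  (X=4, Y=2, W=0, Z=0) weight 1/189
  (X=4, Y=2, W=0, Z=1) weight 4/189
  (X=4, Y=2, W=0, Z=2) weight 4/189
  (X=4, Y=2, W=2, Z=0) weight 1/189
  (X=4, Y=2, W=2, Z=1) weight 4/189
  (X=4, Y=2, W=2, Z=2) weight 4/189
Group by W:
  weight(W=0) = 1/21
  weight(W=2) = 1/21
Total weight = 1/21 + 1/21 = 2/21
P(W=0 | obs) = 1/21 / 2/21 = 1/2
P(W=2 | obs) = 1/21 / 2/21 = 1/2

P(W=0) = 1/2, P(W=2) = 1/2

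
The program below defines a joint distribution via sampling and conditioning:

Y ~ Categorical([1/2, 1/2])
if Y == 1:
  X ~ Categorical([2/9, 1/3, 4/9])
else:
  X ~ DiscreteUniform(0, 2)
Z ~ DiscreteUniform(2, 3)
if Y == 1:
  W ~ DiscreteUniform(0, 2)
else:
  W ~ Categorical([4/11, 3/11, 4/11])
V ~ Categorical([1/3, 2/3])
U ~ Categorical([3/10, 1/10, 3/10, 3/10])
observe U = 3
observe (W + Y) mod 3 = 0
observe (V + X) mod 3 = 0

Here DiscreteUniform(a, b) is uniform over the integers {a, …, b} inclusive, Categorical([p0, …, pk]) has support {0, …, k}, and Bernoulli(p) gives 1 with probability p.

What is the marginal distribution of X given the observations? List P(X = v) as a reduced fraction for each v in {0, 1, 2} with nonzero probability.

Enumerate traces; 8 have nonzero weight after conditioning:
  (Y=0, X=0, Z=2, W=0, V=0, U=3) weight 1/330
  (Y=0, X=0, Z=3, W=0, V=0, U=3) weight 1/330
  (Y=0, X=2, Z=2, W=0, V=1, U=3) weight 1/165
  (Y=0, X=2, Z=3, W=0, V=1, U=3) weight 1/165
  (Y=1, X=0, Z=2, W=2, V=0, U=3) weight 1/540
  (Y=1, X=0, Z=3, W=2, V=0, U=3) weight 1/540
  (Y=1, X=2, Z=2, W=2, V=1, U=3) weight 1/135
  (Y=1, X=2, Z=3, W=2, V=1, U=3) weight 1/135
Group by X:
  weight(X=0) = 29/2970
  weight(X=2) = 8/297
Total weight = 29/2970 + 8/297 = 109/2970
P(X=0 | obs) = 29/2970 / 109/2970 = 29/109
P(X=2 | obs) = 8/297 / 109/2970 = 80/109

P(X=0) = 29/109, P(X=2) = 80/109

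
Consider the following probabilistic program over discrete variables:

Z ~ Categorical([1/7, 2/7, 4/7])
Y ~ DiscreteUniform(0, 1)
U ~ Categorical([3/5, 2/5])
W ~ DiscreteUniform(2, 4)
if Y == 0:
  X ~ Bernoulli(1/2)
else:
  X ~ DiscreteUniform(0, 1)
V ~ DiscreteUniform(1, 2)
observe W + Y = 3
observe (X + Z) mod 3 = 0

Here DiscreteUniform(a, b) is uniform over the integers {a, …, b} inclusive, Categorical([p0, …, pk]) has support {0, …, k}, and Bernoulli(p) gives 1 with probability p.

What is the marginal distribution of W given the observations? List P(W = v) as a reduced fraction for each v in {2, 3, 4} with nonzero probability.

P(W=2) = 1/2, P(W=3) = 1/2

Enumerate traces; 16 have nonzero weight after conditioning:
  (Z=0, Y=0, U=0, W=3, X=0, V=1) weight 1/280
  (Z=0, Y=0, U=0, W=3, X=0, V=2) weight 1/280
  (Z=0, Y=0, U=1, W=3, X=0, V=1) weight 1/420
  (Z=0, Y=0, U=1, W=3, X=0, V=2) weight 1/420
  (Z=0, Y=1, U=0, W=2, X=0, V=1) weight 1/280
  (Z=0, Y=1, U=0, W=2, X=0, V=2) weight 1/280
  (Z=0, Y=1, U=1, W=2, X=0, V=1) weight 1/420
  (Z=0, Y=1, U=1, W=2, X=0, V=2) weight 1/420
  … 8 more
Group by W:
  weight(W=2) = 5/84
  weight(W=3) = 5/84
Total weight = 5/84 + 5/84 = 5/42
P(W=2 | obs) = 5/84 / 5/42 = 1/2
P(W=3 | obs) = 5/84 / 5/42 = 1/2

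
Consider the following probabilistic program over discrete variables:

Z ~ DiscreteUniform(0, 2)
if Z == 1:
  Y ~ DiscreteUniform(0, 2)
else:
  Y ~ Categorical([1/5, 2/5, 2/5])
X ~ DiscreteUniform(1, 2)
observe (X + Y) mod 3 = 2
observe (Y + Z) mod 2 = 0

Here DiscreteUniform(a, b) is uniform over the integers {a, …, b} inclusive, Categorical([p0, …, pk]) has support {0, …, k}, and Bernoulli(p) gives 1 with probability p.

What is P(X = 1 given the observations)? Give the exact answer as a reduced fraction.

Enumerate traces; 3 have nonzero weight after conditioning:
  (Z=0, Y=0, X=2) weight 1/30
  (Z=1, Y=1, X=1) weight 1/18
  (Z=2, Y=0, X=2) weight 1/30
Group by X:
  weight(X=1) = 1/18
  weight(X=2) = 1/15
Total weight = 1/18 + 1/15 = 11/90
P(X=1 | obs) = 1/18 / 11/90 = 5/11
P(X=2 | obs) = 1/15 / 11/90 = 6/11

P(X = 1 | obs) = 5/11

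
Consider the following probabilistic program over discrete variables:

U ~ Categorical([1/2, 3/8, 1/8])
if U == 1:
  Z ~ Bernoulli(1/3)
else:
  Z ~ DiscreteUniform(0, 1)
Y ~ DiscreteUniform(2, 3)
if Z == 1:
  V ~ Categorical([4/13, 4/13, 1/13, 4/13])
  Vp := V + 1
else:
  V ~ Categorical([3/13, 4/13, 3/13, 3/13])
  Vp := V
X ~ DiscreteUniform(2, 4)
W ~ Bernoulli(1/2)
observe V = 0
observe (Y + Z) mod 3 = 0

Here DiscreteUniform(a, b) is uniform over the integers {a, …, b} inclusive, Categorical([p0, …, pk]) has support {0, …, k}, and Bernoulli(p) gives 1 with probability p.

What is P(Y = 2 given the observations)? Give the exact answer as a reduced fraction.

P(Y = 2 | obs) = 28/55

Enumerate traces; 36 have nonzero weight after conditioning:
  (U=0, Z=0, Y=3, V=0, X=2, W=0) weight 1/208
  (U=0, Z=0, Y=3, V=0, X=2, W=1) weight 1/208
  (U=0, Z=0, Y=3, V=0, X=3, W=0) weight 1/208
  (U=0, Z=0, Y=3, V=0, X=3, W=1) weight 1/208
  (U=0, Z=0, Y=3, V=0, X=4, W=0) weight 1/208
  (U=0, Z=0, Y=3, V=0, X=4, W=1) weight 1/208
  (U=0, Z=1, Y=2, V=0, X=2, W=0) weight 1/156
  (U=0, Z=1, Y=2, V=0, X=2, W=1) weight 1/156
  … 28 more
Group by Y:
  weight(Y=2) = 7/104
  weight(Y=3) = 27/416
Total weight = 7/104 + 27/416 = 55/416
P(Y=2 | obs) = 7/104 / 55/416 = 28/55
P(Y=3 | obs) = 27/416 / 55/416 = 27/55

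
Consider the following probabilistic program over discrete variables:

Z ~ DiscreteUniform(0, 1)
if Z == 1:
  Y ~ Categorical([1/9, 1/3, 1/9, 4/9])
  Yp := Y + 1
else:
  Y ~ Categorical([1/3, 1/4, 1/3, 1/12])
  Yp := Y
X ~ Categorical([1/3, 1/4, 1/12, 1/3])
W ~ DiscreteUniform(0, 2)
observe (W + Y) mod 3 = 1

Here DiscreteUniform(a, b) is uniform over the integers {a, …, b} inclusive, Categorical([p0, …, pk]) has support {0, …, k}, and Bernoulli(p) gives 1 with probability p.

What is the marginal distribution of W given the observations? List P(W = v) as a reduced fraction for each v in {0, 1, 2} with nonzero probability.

Enumerate traces; 32 have nonzero weight after conditioning:
  (Z=0, Y=0, X=0, W=1) weight 1/54
  (Z=0, Y=0, X=1, W=1) weight 1/72
  (Z=0, Y=0, X=2, W=1) weight 1/216
  (Z=0, Y=0, X=3, W=1) weight 1/54
  (Z=0, Y=1, X=0, W=0) weight 1/72
  (Z=0, Y=1, X=1, W=0) weight 1/96
  (Z=0, Y=1, X=2, W=0) weight 1/288
  (Z=0, Y=1, X=3, W=0) weight 1/72
  (Z=0, Y=2, X=0, W=2) weight 1/54
  … 23 more
Group by W:
  weight(W=0) = 7/72
  weight(W=1) = 35/216
  weight(W=2) = 2/27
Total weight = 7/72 + 35/216 + 2/27 = 1/3
P(W=0 | obs) = 7/72 / 1/3 = 7/24
P(W=1 | obs) = 35/216 / 1/3 = 35/72
P(W=2 | obs) = 2/27 / 1/3 = 2/9

P(W=0) = 7/24, P(W=1) = 35/72, P(W=2) = 2/9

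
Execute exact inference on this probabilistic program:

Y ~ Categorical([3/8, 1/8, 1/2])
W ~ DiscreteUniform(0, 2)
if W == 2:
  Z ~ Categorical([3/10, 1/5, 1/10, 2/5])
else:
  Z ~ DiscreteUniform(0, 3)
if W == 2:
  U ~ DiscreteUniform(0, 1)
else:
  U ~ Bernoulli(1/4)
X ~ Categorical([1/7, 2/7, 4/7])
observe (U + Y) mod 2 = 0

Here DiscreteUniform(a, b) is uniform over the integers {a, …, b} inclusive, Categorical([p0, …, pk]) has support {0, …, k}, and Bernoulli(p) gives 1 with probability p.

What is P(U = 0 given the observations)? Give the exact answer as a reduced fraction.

Enumerate traces; 108 have nonzero weight after conditioning:
  (Y=0, W=0, Z=0, U=0, X=0) weight 3/896
  (Y=0, W=0, Z=0, U=0, X=1) weight 3/448
  (Y=0, W=0, Z=0, U=0, X=2) weight 3/224
  (Y=0, W=0, Z=1, U=0, X=0) weight 3/896
  (Y=0, W=0, Z=1, U=0, X=1) weight 3/448
  (Y=0, W=0, Z=1, U=0, X=2) weight 3/224
  (Y=0, W=0, Z=2, U=0, X=0) weight 3/896
  (Y=0, W=0, Z=2, U=0, X=1) weight 3/448
  (Y=1, W=0, Z=0, U=1, X=0) weight 1/2688
  … 99 more
Group by U:
  weight(U=0) = 7/12
  weight(U=1) = 1/24
Total weight = 7/12 + 1/24 = 5/8
P(U=0 | obs) = 7/12 / 5/8 = 14/15
P(U=1 | obs) = 1/24 / 5/8 = 1/15

P(U = 0 | obs) = 14/15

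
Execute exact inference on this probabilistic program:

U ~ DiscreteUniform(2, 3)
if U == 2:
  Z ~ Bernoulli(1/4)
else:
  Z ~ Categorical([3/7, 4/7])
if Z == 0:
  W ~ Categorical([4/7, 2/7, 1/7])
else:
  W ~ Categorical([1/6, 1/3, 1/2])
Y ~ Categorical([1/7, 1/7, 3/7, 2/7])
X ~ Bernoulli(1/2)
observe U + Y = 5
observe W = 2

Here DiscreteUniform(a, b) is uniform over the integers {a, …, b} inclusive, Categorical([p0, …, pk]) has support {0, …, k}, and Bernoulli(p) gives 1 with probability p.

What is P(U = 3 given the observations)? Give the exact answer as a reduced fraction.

Enumerate traces; 8 have nonzero weight after conditioning:
  (U=2, Z=0, W=2, Y=3, X=0) weight 3/392
  (U=2, Z=0, W=2, Y=3, X=1) weight 3/392
  (U=2, Z=1, W=2, Y=3, X=0) weight 1/112
  (U=2, Z=1, W=2, Y=3, X=1) weight 1/112
  (U=3, Z=0, W=2, Y=2, X=0) weight 9/1372
  (U=3, Z=0, W=2, Y=2, X=1) weight 9/1372
  (U=3, Z=1, W=2, Y=2, X=0) weight 3/98
  (U=3, Z=1, W=2, Y=2, X=1) weight 3/98
Group by U:
  weight(U=2) = 13/392
  weight(U=3) = 51/686
Total weight = 13/392 + 51/686 = 295/2744
P(U=2 | obs) = 13/392 / 295/2744 = 91/295
P(U=3 | obs) = 51/686 / 295/2744 = 204/295

P(U = 3 | obs) = 204/295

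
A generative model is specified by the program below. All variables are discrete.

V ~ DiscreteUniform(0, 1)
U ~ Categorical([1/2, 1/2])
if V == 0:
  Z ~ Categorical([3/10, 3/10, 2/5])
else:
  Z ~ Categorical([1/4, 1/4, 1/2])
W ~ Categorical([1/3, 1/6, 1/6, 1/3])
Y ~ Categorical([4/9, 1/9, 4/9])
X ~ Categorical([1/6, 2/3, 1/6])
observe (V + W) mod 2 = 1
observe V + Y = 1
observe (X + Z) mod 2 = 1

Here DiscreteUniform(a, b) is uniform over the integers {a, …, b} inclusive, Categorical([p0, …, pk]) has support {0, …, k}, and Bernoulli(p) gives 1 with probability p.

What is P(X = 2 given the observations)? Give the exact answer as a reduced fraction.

Enumerate traces; 32 have nonzero weight after conditioning:
  (V=0, U=0, Z=0, W=1, Y=1, X=1) weight 1/1080
  (V=0, U=0, Z=0, W=3, Y=1, X=1) weight 1/540
  (V=0, U=0, Z=1, W=1, Y=1, X=0) weight 1/4320
  (V=0, U=0, Z=1, W=1, Y=1, X=2) weight 1/4320
  (V=0, U=0, Z=1, W=3, Y=1, X=0) weight 1/2160
  (V=0, U=0, Z=1, W=3, Y=1, X=2) weight 1/2160
  (V=0, U=0, Z=2, W=1, Y=1, X=1) weight 1/810
  (V=0, U=0, Z=2, W=3, Y=1, X=1) weight 1/405
  … 24 more
Group by X:
  weight(X=0) = 13/2160
  weight(X=1) = 37/540
  weight(X=2) = 13/2160
Total weight = 13/2160 + 37/540 + 13/2160 = 29/360
P(X=0 | obs) = 13/2160 / 29/360 = 13/174
P(X=1 | obs) = 37/540 / 29/360 = 74/87
P(X=2 | obs) = 13/2160 / 29/360 = 13/174

P(X = 2 | obs) = 13/174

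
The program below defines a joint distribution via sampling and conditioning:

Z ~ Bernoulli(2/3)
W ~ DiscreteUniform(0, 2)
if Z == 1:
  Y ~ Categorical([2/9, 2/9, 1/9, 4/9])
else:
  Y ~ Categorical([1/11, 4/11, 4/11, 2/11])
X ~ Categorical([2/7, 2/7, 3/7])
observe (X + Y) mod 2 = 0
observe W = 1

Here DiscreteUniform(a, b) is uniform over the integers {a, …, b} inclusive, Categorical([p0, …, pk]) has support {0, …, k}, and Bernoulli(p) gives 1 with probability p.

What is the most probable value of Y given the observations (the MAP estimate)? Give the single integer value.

argmax_v P(Y = v | obs) = 2

Enumerate traces; 12 have nonzero weight after conditioning:
  (Z=0, W=1, Y=0, X=0) weight 2/693
  (Z=0, W=1, Y=0, X=2) weight 1/231
  (Z=0, W=1, Y=1, X=1) weight 8/693
  (Z=0, W=1, Y=2, X=0) weight 8/693
  (Z=0, W=1, Y=2, X=2) weight 4/231
  (Z=0, W=1, Y=3, X=1) weight 4/693
  (Z=1, W=1, Y=0, X=0) weight 8/567
  (Z=1, W=1, Y=0, X=2) weight 4/189
  … 4 more
Group by Y:
  weight(Y=0) = 265/6237
  weight(Y=1) = 160/6237
  weight(Y=2) = 290/6237
  weight(Y=3) = 212/6237
Total weight = 265/6237 + 160/6237 + 290/6237 + 212/6237 = 103/693
P(Y=0 | obs) = 265/6237 / 103/693 = 265/927
P(Y=1 | obs) = 160/6237 / 103/693 = 160/927
P(Y=2 | obs) = 290/6237 / 103/693 = 290/927
P(Y=3 | obs) = 212/6237 / 103/693 = 212/927
argmax = 2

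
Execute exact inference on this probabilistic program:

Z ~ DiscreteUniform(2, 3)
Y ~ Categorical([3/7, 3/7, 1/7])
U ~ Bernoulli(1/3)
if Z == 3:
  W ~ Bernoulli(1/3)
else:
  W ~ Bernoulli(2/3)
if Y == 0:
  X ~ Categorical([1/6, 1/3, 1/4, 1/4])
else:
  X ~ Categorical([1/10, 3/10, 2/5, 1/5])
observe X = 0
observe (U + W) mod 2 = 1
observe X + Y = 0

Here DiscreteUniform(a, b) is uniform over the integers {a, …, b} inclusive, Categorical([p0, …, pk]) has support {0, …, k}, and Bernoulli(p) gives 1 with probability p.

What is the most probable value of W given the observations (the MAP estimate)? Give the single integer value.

argmax_v P(W = v | obs) = 1

Enumerate traces; 4 have nonzero weight after conditioning:
  (Z=2, Y=0, U=0, W=1, X=0) weight 1/63
  (Z=2, Y=0, U=1, W=0, X=0) weight 1/252
  (Z=3, Y=0, U=0, W=1, X=0) weight 1/126
  (Z=3, Y=0, U=1, W=0, X=0) weight 1/126
Group by W:
  weight(W=0) = 1/84
  weight(W=1) = 1/42
Total weight = 1/84 + 1/42 = 1/28
P(W=0 | obs) = 1/84 / 1/28 = 1/3
P(W=1 | obs) = 1/42 / 1/28 = 2/3
argmax = 1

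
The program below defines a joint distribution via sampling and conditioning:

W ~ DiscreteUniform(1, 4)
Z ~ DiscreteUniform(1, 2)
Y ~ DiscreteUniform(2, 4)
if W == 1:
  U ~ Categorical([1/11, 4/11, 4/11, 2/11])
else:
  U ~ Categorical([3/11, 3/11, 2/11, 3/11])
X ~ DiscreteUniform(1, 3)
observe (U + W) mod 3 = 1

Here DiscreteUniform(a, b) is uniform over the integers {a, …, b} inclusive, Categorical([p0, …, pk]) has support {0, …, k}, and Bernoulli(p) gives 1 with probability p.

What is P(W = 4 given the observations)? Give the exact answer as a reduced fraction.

P(W = 4 | obs) = 3/7

Enumerate traces; 108 have nonzero weight after conditioning:
  (W=1, Z=1, Y=2, U=0, X=1) weight 1/792
  (W=1, Z=1, Y=2, U=0, X=2) weight 1/792
  (W=1, Z=1, Y=2, U=0, X=3) weight 1/792
  (W=1, Z=1, Y=2, U=3, X=1) weight 1/396
  (W=1, Z=1, Y=2, U=3, X=2) weight 1/396
  (W=1, Z=1, Y=2, U=3, X=3) weight 1/396
  (W=1, Z=1, Y=3, U=0, X=1) weight 1/792
  (W=1, Z=1, Y=3, U=0, X=2) weight 1/792
  (W=2, Z=1, Y=2, U=2, X=1) weight 1/396
  (W=3, Z=1, Y=2, U=1, X=1) weight 1/264
  … 98 more
Group by W:
  weight(W=1) = 3/44
  weight(W=2) = 1/22
  weight(W=3) = 3/44
  weight(W=4) = 3/22
Total weight = 3/44 + 1/22 + 3/44 + 3/22 = 7/22
P(W=1 | obs) = 3/44 / 7/22 = 3/14
P(W=2 | obs) = 1/22 / 7/22 = 1/7
P(W=3 | obs) = 3/44 / 7/22 = 3/14
P(W=4 | obs) = 3/22 / 7/22 = 3/7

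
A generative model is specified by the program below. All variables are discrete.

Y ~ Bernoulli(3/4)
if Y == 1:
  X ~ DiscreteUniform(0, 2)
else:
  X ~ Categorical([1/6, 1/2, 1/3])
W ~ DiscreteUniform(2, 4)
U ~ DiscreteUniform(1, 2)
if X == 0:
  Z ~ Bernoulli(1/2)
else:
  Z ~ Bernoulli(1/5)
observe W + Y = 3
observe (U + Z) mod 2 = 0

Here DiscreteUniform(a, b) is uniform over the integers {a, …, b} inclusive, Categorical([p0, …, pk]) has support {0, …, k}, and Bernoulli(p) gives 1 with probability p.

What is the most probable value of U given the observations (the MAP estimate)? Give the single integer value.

argmax_v P(U = v | obs) = 2

Enumerate traces; 12 have nonzero weight after conditioning:
  (Y=0, X=0, W=3, U=1, Z=1) weight 1/288
  (Y=0, X=0, W=3, U=2, Z=0) weight 1/288
  (Y=0, X=1, W=3, U=1, Z=1) weight 1/240
  (Y=0, X=1, W=3, U=2, Z=0) weight 1/60
  (Y=0, X=2, W=3, U=1, Z=1) weight 1/360
  (Y=0, X=2, W=3, U=2, Z=0) weight 1/90
  (Y=1, X=0, W=2, U=1, Z=1) weight 1/48
  (Y=1, X=0, W=2, U=2, Z=0) weight 1/48
  … 4 more
Group by U:
  weight(U=1) = 23/480
  weight(U=2) = 19/160
Total weight = 23/480 + 19/160 = 1/6
P(U=1 | obs) = 23/480 / 1/6 = 23/80
P(U=2 | obs) = 19/160 / 1/6 = 57/80
argmax = 2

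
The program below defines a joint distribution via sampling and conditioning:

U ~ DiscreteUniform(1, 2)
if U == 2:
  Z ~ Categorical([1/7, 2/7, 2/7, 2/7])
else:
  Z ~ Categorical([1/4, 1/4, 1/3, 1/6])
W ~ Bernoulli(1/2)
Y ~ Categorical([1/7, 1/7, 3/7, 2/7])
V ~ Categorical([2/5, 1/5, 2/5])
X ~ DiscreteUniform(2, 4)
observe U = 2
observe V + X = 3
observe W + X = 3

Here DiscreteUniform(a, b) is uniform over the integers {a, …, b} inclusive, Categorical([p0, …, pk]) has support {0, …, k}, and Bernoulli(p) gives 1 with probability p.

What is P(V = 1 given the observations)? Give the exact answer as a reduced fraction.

P(V = 1 | obs) = 1/3

Enumerate traces; 32 have nonzero weight after conditioning:
  (U=2, Z=0, W=0, Y=0, V=0, X=3) weight 1/1470
  (U=2, Z=0, W=0, Y=1, V=0, X=3) weight 1/1470
  (U=2, Z=0, W=0, Y=2, V=0, X=3) weight 1/490
  (U=2, Z=0, W=0, Y=3, V=0, X=3) weight 1/735
  (U=2, Z=0, W=1, Y=0, V=1, X=2) weight 1/2940
  (U=2, Z=0, W=1, Y=1, V=1, X=2) weight 1/2940
  (U=2, Z=0, W=1, Y=2, V=1, X=2) weight 1/980
  (U=2, Z=0, W=1, Y=3, V=1, X=2) weight 1/1470
  … 24 more
Group by V:
  weight(V=0) = 1/30
  weight(V=1) = 1/60
Total weight = 1/30 + 1/60 = 1/20
P(V=0 | obs) = 1/30 / 1/20 = 2/3
P(V=1 | obs) = 1/60 / 1/20 = 1/3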